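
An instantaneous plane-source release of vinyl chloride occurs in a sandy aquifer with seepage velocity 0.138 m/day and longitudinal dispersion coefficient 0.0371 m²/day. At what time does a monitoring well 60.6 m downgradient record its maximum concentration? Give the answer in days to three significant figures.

437 days

For the 1D instantaneous-source solution, setting ∂C/∂t = 0 at fixed x gives v²t² + 2Dt − x² = 0, so t = (√(D² + v²x²) − D)/v².
√(D² + v²x²) = √(0.0371² + 0.138² × 60.6²) = 8.363; v² = 0.019044.
t = (8.363 − 0.0371)/0.019044 = 437 days (vs. the pure-advection estimate x/v = 439 d).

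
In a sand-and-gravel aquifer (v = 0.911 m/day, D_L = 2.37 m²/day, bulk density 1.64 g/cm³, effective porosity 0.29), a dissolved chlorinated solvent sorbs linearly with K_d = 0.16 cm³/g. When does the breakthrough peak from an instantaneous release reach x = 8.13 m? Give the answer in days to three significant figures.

12.4 days

Retardation factor R = 1 + ρ_b·K_d/n = 1 + 1.64 × 0.16/0.29 = 1.905.
Sorption retards both mechanisms: v_R = v/R = 0.4782 m/day, D_R = D/R = 1.244 m²/day.
Peak time from v_R²t² + 2D_R t − x² = 0: t = (√(D_R² + v_R²x²) − D_R)/v_R².
√(D_R² + v_R²x²) = √(1.244² + 0.4782² × 8.13²) = 4.082; v_R² = 0.2287.
t = (4.082 − 1.244)/0.2287 = 12.4 days.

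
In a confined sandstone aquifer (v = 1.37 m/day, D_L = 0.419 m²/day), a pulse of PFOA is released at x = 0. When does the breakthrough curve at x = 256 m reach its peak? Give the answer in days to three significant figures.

For the 1D instantaneous-source solution, setting ∂C/∂t = 0 at fixed x gives v²t² + 2Dt − x² = 0, so t = (√(D² + v²x²) − D)/v².
√(D² + v²x²) = √(0.419² + 1.37² × 256²) = 350.7; v² = 1.8769.
t = (350.7 − 0.419)/1.8769 = 187 days (vs. the pure-advection estimate x/v = 187 d).

187 days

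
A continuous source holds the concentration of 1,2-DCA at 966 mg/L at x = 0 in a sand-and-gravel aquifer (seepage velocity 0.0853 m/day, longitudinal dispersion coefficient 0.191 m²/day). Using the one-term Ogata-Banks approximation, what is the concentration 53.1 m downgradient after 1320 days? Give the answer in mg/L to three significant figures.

962 mg/L

For a continuous step input, C/C₀ ≈ ½·erfc((x−vt)/(2√(Dt))).
vt = 0.0853 × 1320 = 112.596 m and 2√(Dt) = 2√(0.191 × 1320) = 31.76 m.
Argument (x−vt)/(2√(Dt)) = (53.1 − 112.596)/31.76 = -1.873; ½·erfc(-1.873) = 0.9960.
C = 966 × 0.9960 = 962 mg/L.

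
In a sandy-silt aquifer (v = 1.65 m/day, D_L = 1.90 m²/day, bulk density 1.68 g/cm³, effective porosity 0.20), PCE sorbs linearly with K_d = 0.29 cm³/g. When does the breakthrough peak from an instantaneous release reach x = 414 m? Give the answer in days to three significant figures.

Retardation factor R = 1 + ρ_b·K_d/n = 1 + 1.68 × 0.29/0.20 = 3.436.
Sorption retards both mechanisms: v_R = v/R = 0.4802 m/day, D_R = D/R = 0.5530 m²/day.
Peak time from v_R²t² + 2D_R t − x² = 0: t = (√(D_R² + v_R²x²) − D_R)/v_R².
√(D_R² + v_R²x²) = √(0.5530² + 0.4802² × 414²) = 198.8; v_R² = 0.2306.
t = (198.8 − 0.5530)/0.2306 = 860 days.

860 days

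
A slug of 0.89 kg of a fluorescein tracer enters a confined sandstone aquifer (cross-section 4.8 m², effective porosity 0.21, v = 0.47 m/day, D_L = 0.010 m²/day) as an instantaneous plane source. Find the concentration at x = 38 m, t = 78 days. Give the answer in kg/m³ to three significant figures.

For an instantaneous plane source, C(x,t) = M/(n_e·A·√(4πDt)) · exp(−(x−vt)²/(4Dt)), with n_e·A the pore (flow) area.
Plume center vt = 0.47 × 78 = 36.66 m, so the well at 38 m is 1.34 m downgradient of the peak.
√(4πDt) = 3.131 m, giving peak height M/(n_e·A·√(4πDt)) = 0.89/(0.21 × 4.8 × 3.131) = 0.2820 kg/m³.
(x−vt)²/(4Dt) = (1.34)²/(4 × 0.010 × 78) = 0.5755; exp(−0.5755) = 0.5624.
C = 0.2820 × 0.5624 = 0.159 kg/m³.

0.159 kg/m³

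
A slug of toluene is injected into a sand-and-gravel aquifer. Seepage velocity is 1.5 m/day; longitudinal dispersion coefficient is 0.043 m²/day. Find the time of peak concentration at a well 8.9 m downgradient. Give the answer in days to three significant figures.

5.91 days

For the 1D instantaneous-source solution, setting ∂C/∂t = 0 at fixed x gives v²t² + 2Dt − x² = 0, so t = (√(D² + v²x²) − D)/v².
√(D² + v²x²) = √(0.043² + 1.5² × 8.9²) = 13.35; v² = 2.25.
t = (13.35 − 0.043)/2.25 = 5.91 days (vs. the pure-advection estimate x/v = 5.93 d).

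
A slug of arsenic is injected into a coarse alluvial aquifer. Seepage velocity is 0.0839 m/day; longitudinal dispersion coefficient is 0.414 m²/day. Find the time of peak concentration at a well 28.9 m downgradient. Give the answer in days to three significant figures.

291 days

For the 1D instantaneous-source solution, setting ∂C/∂t = 0 at fixed x gives v²t² + 2Dt − x² = 0, so t = (√(D² + v²x²) − D)/v².
√(D² + v²x²) = √(0.414² + 0.0839² × 28.9²) = 2.460; v² = 0.00703921.
t = (2.460 − 0.414)/0.00703921 = 291 days (vs. the pure-advection estimate x/v = 344 d).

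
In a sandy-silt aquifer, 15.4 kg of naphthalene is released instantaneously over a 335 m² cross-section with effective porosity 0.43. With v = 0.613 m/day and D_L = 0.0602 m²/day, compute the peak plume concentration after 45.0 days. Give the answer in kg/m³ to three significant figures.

0.0183 kg/m³

The peak of an instantaneous 1D plume sits at x = vt; there the Gaussian factor is 1 and C_max = M/(n_e·A·√(4πDt)), where n_e·A is the pore area the mass is dissolved in.
√(4πDt) = √(4π × 0.0602 × 45.0) = 5.835 m, so C_max = 15.4/(0.43 × 335 × 5.835) = 0.0183 kg/m³.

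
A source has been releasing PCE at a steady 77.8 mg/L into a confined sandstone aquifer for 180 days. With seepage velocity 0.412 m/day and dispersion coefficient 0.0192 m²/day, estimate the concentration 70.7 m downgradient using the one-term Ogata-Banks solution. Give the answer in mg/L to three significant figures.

For a continuous step input, C/C₀ ≈ ½·erfc((x−vt)/(2√(Dt))).
vt = 0.412 × 180 = 74.16 m and 2√(Dt) = 2√(0.0192 × 180) = 3.718 m.
Argument (x−vt)/(2√(Dt)) = (70.7 − 74.16)/3.718 = -0.9306; ½·erfc(-0.9306) = 0.9059.
C = 77.8 × 0.9059 = 70.5 mg/L.

70.5 mg/L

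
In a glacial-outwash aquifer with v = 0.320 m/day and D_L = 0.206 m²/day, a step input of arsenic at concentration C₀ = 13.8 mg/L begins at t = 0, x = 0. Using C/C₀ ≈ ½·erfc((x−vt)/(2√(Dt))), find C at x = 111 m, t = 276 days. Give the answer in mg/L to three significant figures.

0.231 mg/L

For a continuous step input, C/C₀ ≈ ½·erfc((x−vt)/(2√(Dt))).
vt = 0.320 × 276 = 88.32 m and 2√(Dt) = 2√(0.206 × 276) = 15.08 m.
Argument (x−vt)/(2√(Dt)) = (111 − 88.32)/15.08 = 1.504; ½·erfc(1.504) = 0.01671.
C = 13.8 × 0.01671 = 0.231 mg/L.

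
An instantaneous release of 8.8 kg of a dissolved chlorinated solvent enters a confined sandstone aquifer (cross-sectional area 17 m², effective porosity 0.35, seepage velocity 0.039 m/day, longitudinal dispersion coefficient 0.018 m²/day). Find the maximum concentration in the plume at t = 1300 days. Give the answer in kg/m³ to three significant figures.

The peak of an instantaneous 1D plume sits at x = vt; there the Gaussian factor is 1 and C_max = M/(n_e·A·√(4πDt)), where n_e·A is the pore area the mass is dissolved in.
√(4πDt) = √(4π × 0.018 × 1300) = 17.15 m, so C_max = 8.8/(0.35 × 17 × 17.15) = 0.0862 kg/m³.

0.0862 kg/m³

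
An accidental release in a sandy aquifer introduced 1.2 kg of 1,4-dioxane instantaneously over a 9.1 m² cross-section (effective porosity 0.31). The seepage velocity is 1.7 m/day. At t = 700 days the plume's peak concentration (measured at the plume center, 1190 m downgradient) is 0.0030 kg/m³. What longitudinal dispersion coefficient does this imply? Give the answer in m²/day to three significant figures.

At the plume center C_max = M/(n_e·A·√(4πDt)), so D = M²/(4πt·(n_e·A·C_max)²).
n_e·A·C_max = 0.31 × 9.1 × 0.0030 = 0.008463 kg/m.
D = 1.2²/(4π × 700 × 0.008463²) = 2.29 m²/day.

2.29 m²/day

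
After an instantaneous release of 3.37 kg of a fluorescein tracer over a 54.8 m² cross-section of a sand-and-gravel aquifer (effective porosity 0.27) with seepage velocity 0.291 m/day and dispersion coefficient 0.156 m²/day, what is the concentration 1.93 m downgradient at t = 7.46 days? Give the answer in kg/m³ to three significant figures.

For an instantaneous plane source, C(x,t) = M/(n_e·A·√(4πDt)) · exp(−(x−vt)²/(4Dt)), with n_e·A the pore (flow) area.
Plume center vt = 0.291 × 7.46 = 2.17086 m, so the well at 1.93 m is 0.24086 m upgradient of the peak.
√(4πDt) = 3.824 m, giving peak height M/(n_e·A·√(4πDt)) = 3.37/(0.27 × 54.8 × 3.824) = 0.05956 kg/m³.
(x−vt)²/(4Dt) = (-0.24086)²/(4 × 0.156 × 7.46) = 0.01246; exp(−0.01246) = 0.9876.
C = 0.05956 × 0.9876 = 0.0588 kg/m³.

0.0588 kg/m³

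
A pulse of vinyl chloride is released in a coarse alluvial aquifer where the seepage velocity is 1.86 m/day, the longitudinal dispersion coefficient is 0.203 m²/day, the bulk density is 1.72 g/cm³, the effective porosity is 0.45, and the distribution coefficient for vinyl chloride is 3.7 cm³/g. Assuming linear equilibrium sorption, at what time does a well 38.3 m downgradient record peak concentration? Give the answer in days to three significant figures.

Retardation factor R = 1 + ρ_b·K_d/n = 1 + 1.72 × 3.7/0.45 = 15.14.
Sorption retards both mechanisms: v_R = v/R = 0.1229 m/day, D_R = D/R = 0.01341 m²/day.
Peak time from v_R²t² + 2D_R t − x² = 0: t = (√(D_R² + v_R²x²) − D_R)/v_R².
√(D_R² + v_R²x²) = √(0.01341² + 0.1229² × 38.3²) = 4.707; v_R² = 0.01510.
t = (4.707 − 0.01341)/0.01510 = 311 days.

311 days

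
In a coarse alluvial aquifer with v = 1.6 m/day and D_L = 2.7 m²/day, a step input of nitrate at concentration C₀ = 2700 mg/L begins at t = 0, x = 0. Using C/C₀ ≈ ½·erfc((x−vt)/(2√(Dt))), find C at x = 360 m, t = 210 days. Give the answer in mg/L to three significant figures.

For a continuous step input, C/C₀ ≈ ½·erfc((x−vt)/(2√(Dt))).
vt = 1.6 × 210 = 336 m and 2√(Dt) = 2√(2.7 × 210) = 47.62 m.
Argument (x−vt)/(2√(Dt)) = (360 − 336)/47.62 = 0.5040; ½·erfc(0.5040) = 0.2380.
C = 2700 × 0.2380 = 643 mg/L.

643 mg/L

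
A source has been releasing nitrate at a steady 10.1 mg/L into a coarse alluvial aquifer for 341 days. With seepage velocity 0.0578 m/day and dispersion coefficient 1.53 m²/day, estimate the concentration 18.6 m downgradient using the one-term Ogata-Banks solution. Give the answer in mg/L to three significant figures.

5.19 mg/L

For a continuous step input, C/C₀ ≈ ½·erfc((x−vt)/(2√(Dt))).
vt = 0.0578 × 341 = 19.7098 m and 2√(Dt) = 2√(1.53 × 341) = 45.68 m.
Argument (x−vt)/(2√(Dt)) = (18.6 − 19.7098)/45.68 = -0.02430; ½·erfc(-0.02430) = 0.5137.
C = 10.1 × 0.5137 = 5.19 mg/L.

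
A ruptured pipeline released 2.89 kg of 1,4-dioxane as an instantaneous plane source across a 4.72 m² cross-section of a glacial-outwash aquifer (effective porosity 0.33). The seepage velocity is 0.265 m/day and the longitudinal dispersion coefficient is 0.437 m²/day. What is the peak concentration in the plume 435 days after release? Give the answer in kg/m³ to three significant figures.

0.0380 kg/m³

The peak of an instantaneous 1D plume sits at x = vt; there the Gaussian factor is 1 and C_max = M/(n_e·A·√(4πDt)), where n_e·A is the pore area the mass is dissolved in.
√(4πDt) = √(4π × 0.437 × 435) = 48.88 m, so C_max = 2.89/(0.33 × 4.72 × 48.88) = 0.0380 kg/m³.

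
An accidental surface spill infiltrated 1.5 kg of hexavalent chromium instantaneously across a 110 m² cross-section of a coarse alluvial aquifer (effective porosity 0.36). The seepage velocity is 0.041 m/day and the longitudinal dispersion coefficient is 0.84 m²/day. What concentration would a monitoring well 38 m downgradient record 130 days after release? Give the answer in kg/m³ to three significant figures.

8.88e-05 kg/m³

For an instantaneous plane source, C(x,t) = M/(n_e·A·√(4πDt)) · exp(−(x−vt)²/(4Dt)), with n_e·A the pore (flow) area.
Plume center vt = 0.041 × 130 = 5.33 m, so the well at 38 m is 32.67 m downgradient of the peak.
√(4πDt) = 37.04 m, giving peak height M/(n_e·A·√(4πDt)) = 1.5/(0.36 × 110 × 37.04) = 0.001023 kg/m³.
(x−vt)²/(4Dt) = (32.67)²/(4 × 0.84 × 130) = 2.444; exp(−2.444) = 0.08681.
C = 0.001023 × 0.08681 = 8.88e-05 kg/m³.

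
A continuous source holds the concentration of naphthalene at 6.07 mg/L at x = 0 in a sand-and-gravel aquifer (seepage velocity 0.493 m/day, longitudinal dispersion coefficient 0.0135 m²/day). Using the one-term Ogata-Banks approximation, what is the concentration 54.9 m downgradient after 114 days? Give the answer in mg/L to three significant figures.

For a continuous step input, C/C₀ ≈ ½·erfc((x−vt)/(2√(Dt))).
vt = 0.493 × 114 = 56.202 m and 2√(Dt) = 2√(0.0135 × 114) = 2.481 m.
Argument (x−vt)/(2√(Dt)) = (54.9 − 56.202)/2.481 = -0.5248; ½·erfc(-0.5248) = 0.7710.
C = 6.07 × 0.7710 = 4.68 mg/L.

4.68 mg/L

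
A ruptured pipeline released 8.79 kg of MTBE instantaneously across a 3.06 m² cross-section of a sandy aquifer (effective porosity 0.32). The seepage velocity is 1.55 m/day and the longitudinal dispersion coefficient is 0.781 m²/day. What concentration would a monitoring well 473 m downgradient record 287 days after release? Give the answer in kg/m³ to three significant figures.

For an instantaneous plane source, C(x,t) = M/(n_e·A·√(4πDt)) · exp(−(x−vt)²/(4Dt)), with n_e·A the pore (flow) area.
Plume center vt = 1.55 × 287 = 444.85 m, so the well at 473 m is 28.15 m downgradient of the peak.
√(4πDt) = 53.07 m, giving peak height M/(n_e·A·√(4πDt)) = 8.79/(0.32 × 3.06 × 53.07) = 0.1691 kg/m³.
(x−vt)²/(4Dt) = (28.15)²/(4 × 0.781 × 287) = 0.8838; exp(−0.8838) = 0.4132.
C = 0.1691 × 0.4132 = 0.0699 kg/m³.

0.0699 kg/m³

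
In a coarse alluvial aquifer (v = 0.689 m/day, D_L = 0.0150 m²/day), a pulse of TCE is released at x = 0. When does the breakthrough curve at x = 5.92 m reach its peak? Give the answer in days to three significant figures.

8.56 days

For the 1D instantaneous-source solution, setting ∂C/∂t = 0 at fixed x gives v²t² + 2Dt − x² = 0, so t = (√(D² + v²x²) − D)/v².
√(D² + v²x²) = √(0.0150² + 0.689² × 5.92²) = 4.079; v² = 0.474721.
t = (4.079 − 0.0150)/0.474721 = 8.56 days (vs. the pure-advection estimate x/v = 8.59 d).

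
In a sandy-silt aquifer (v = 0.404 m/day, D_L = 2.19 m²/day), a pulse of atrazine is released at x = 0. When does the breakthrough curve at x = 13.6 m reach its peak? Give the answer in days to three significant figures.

22.8 days

For the 1D instantaneous-source solution, setting ∂C/∂t = 0 at fixed x gives v²t² + 2Dt − x² = 0, so t = (√(D² + v²x²) − D)/v².
√(D² + v²x²) = √(2.19² + 0.404² × 13.6²) = 5.915; v² = 0.163216.
t = (5.915 − 2.19)/0.163216 = 22.8 days (vs. the pure-advection estimate x/v = 33.7 d).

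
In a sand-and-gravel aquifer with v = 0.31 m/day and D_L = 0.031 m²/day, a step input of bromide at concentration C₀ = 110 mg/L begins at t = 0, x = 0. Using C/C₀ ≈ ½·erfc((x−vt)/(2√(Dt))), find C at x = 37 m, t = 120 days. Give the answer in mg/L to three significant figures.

For a continuous step input, C/C₀ ≈ ½·erfc((x−vt)/(2√(Dt))).
vt = 0.31 × 120 = 37.2 m and 2√(Dt) = 2√(0.031 × 120) = 3.857 m.
Argument (x−vt)/(2√(Dt)) = (37 − 37.2)/3.857 = -0.05185; ½·erfc(-0.05185) = 0.5292.
C = 110 × 0.5292 = 58.2 mg/L.

58.2 mg/L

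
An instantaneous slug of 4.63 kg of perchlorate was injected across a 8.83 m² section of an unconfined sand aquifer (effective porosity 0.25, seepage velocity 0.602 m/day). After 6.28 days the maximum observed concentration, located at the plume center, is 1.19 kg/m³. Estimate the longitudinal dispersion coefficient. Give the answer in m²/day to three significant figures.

0.0394 m²/day

At the plume center C_max = M/(n_e·A·√(4πDt)), so D = M²/(4πt·(n_e·A·C_max)²).
n_e·A·C_max = 0.25 × 8.83 × 1.19 = 2.627 kg/m.
D = 4.63²/(4π × 6.28 × 2.627²) = 0.0394 m²/day.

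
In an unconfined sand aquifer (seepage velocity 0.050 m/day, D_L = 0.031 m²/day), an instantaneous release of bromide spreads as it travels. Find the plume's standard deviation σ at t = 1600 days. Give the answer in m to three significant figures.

9.96 m

Dispersive spreading gives a Gaussian with σ² = 2Dt; advection only shifts the center.
σ = √(2 × 0.031 × 1600) = 9.96 m.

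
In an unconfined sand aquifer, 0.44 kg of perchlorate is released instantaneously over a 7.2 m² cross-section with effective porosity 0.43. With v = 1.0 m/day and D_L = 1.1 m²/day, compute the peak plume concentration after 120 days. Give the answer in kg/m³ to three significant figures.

The peak of an instantaneous 1D plume sits at x = vt; there the Gaussian factor is 1 and C_max = M/(n_e·A·√(4πDt)), where n_e·A is the pore area the mass is dissolved in.
√(4πDt) = √(4π × 1.1 × 120) = 40.73 m, so C_max = 0.44/(0.43 × 7.2 × 40.73) = 0.00349 kg/m³.

0.00349 kg/m³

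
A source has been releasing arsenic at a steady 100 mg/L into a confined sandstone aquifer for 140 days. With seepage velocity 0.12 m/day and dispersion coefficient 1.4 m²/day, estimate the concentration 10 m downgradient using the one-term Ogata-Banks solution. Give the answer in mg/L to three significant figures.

For a continuous step input, C/C₀ ≈ ½·erfc((x−vt)/(2√(Dt))).
vt = 0.12 × 140 = 16.8 m and 2√(Dt) = 2√(1.4 × 140) = 28.00 m.
Argument (x−vt)/(2√(Dt)) = (10 − 16.8)/28.00 = -0.2429; ½·erfc(-0.2429) = 0.6344.
C = 100 × 0.6344 = 63.4 mg/L.

63.4 mg/L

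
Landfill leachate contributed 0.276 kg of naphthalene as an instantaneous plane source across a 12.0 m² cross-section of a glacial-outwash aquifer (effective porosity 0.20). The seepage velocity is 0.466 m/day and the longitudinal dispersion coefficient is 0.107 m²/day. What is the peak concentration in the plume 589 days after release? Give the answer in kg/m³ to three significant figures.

0.00409 kg/m³

The peak of an instantaneous 1D plume sits at x = vt; there the Gaussian factor is 1 and C_max = M/(n_e·A·√(4πDt)), where n_e·A is the pore area the mass is dissolved in.
√(4πDt) = √(4π × 0.107 × 589) = 28.14 m, so C_max = 0.276/(0.20 × 12.0 × 28.14) = 0.00409 kg/m³.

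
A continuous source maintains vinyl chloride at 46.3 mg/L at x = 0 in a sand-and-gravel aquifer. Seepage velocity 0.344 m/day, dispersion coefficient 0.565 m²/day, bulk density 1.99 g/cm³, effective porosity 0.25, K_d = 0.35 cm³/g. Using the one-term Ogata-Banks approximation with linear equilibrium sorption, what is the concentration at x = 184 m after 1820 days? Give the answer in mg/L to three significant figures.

9.82 mg/L

Retardation factor R = 1 + ρ_b·K_d/n = 1 + 1.99 × 0.35/0.25 = 3.786.
Sorption retards both mechanisms: v_R = v/R = 0.09086 m/day, D_R = D/R = 0.1492 m²/day.
v_R·t = 0.09086 × 1820 = 165.3652 m; 2√(D_R t) = 32.96 m; argument = (184 − 165.3652)/32.96 = 0.5654.
C = C₀ × ½·erfc(0.5654) = 46.3 × 0.2120 = 9.82 mg/L.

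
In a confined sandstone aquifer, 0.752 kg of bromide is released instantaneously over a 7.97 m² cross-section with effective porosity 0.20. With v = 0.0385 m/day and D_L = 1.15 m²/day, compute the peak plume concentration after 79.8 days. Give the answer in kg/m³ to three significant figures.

The peak of an instantaneous 1D plume sits at x = vt; there the Gaussian factor is 1 and C_max = M/(n_e·A·√(4πDt)), where n_e·A is the pore area the mass is dissolved in.
√(4πDt) = √(4π × 1.15 × 79.8) = 33.96 m, so C_max = 0.752/(0.20 × 7.97 × 33.96) = 0.0139 kg/m³.

0.0139 kg/m³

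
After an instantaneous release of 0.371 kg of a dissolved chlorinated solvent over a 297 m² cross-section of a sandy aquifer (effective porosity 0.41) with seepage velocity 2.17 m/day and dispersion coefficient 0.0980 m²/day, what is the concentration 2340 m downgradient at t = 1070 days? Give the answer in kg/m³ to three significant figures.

For an instantaneous plane source, C(x,t) = M/(n_e·A·√(4πDt)) · exp(−(x−vt)²/(4Dt)), with n_e·A the pore (flow) area.
Plume center vt = 2.17 × 1070 = 2321.9 m, so the well at 2340 m is 18.1 m downgradient of the peak.
√(4πDt) = 36.30 m, giving peak height M/(n_e·A·√(4πDt)) = 0.371/(0.41 × 297 × 36.30) = 8.393e-05 kg/m³.
(x−vt)²/(4Dt) = (18.1)²/(4 × 0.0980 × 1070) = 0.7811; exp(−0.7811) = 0.4579.
C = 8.393e-05 × 0.4579 = 3.84e-05 kg/m³.

3.84e-05 kg/m³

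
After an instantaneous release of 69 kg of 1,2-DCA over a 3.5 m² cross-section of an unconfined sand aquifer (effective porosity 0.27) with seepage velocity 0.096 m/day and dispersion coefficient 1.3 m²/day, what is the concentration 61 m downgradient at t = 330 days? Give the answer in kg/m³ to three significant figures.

For an instantaneous plane source, C(x,t) = M/(n_e·A·√(4πDt)) · exp(−(x−vt)²/(4Dt)), with n_e·A the pore (flow) area.
Plume center vt = 0.096 × 330 = 31.68 m, so the well at 61 m is 29.32 m downgradient of the peak.
√(4πDt) = 73.42 m, giving peak height M/(n_e·A·√(4πDt)) = 69/(0.27 × 3.5 × 73.42) = 0.9945 kg/m³.
(x−vt)²/(4Dt) = (29.32)²/(4 × 1.3 × 330) = 0.5010; exp(−0.5010) = 0.6059.
C = 0.9945 × 0.6059 = 0.603 kg/m³.

0.603 kg/m³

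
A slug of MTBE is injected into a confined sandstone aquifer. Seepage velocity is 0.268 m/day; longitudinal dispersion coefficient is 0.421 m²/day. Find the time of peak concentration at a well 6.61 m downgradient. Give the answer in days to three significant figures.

For the 1D instantaneous-source solution, setting ∂C/∂t = 0 at fixed x gives v²t² + 2Dt − x² = 0, so t = (√(D² + v²x²) − D)/v².
√(D² + v²x²) = √(0.421² + 0.268² × 6.61²) = 1.821; v² = 0.071824.
t = (1.821 − 0.421)/0.071824 = 19.5 days (vs. the pure-advection estimate x/v = 24.7 d).

19.5 days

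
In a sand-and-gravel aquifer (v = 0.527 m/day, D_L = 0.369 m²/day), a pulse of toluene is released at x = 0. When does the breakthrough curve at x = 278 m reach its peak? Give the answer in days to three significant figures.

For the 1D instantaneous-source solution, setting ∂C/∂t = 0 at fixed x gives v²t² + 2Dt − x² = 0, so t = (√(D² + v²x²) − D)/v².
√(D² + v²x²) = √(0.369² + 0.527² × 278²) = 146.5; v² = 0.277729.
t = (146.5 − 0.369)/0.277729 = 526 days (vs. the pure-advection estimate x/v = 528 d).

526 days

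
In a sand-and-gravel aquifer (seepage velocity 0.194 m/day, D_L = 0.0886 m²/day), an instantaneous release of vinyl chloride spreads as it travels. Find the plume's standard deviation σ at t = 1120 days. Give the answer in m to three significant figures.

Dispersive spreading gives a Gaussian with σ² = 2Dt; advection only shifts the center.
σ = √(2 × 0.0886 × 1120) = 14.1 m.

14.1 m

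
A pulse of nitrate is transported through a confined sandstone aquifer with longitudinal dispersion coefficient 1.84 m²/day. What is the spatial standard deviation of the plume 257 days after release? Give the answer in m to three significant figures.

30.8 m

Dispersive spreading gives a Gaussian with σ² = 2Dt; advection only shifts the center.
σ = √(2 × 1.84 × 257) = 30.8 m.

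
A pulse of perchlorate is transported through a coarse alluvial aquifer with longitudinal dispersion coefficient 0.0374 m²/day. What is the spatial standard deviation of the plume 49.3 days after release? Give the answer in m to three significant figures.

1.92 m

Dispersive spreading gives a Gaussian with σ² = 2Dt; advection only shifts the center.
σ = √(2 × 0.0374 × 49.3) = 1.92 m.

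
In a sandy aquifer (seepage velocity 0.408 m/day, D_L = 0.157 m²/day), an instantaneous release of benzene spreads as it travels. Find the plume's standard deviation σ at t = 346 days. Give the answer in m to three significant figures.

10.4 m

Dispersive spreading gives a Gaussian with σ² = 2Dt; advection only shifts the center.
σ = √(2 × 0.157 × 346) = 10.4 m.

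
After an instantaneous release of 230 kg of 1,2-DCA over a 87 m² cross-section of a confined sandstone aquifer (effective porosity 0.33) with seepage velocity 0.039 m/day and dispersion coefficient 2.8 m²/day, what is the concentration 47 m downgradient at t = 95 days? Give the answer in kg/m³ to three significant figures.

For an instantaneous plane source, C(x,t) = M/(n_e·A·√(4πDt)) · exp(−(x−vt)²/(4Dt)), with n_e·A the pore (flow) area.
Plume center vt = 0.039 × 95 = 3.705 m, so the well at 47 m is 43.295 m downgradient of the peak.
√(4πDt) = 57.82 m, giving peak height M/(n_e·A·√(4πDt)) = 230/(0.33 × 87 × 57.82) = 0.1386 kg/m³.
(x−vt)²/(4Dt) = (43.295)²/(4 × 2.8 × 95) = 1.762; exp(−1.762) = 0.1717.
C = 0.1386 × 0.1717 = 0.0238 kg/m³.

0.0238 kg/m³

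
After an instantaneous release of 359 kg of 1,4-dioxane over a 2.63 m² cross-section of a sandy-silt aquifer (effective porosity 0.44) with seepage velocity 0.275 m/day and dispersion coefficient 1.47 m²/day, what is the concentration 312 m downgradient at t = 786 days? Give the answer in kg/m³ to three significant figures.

0.353 kg/m³

For an instantaneous plane source, C(x,t) = M/(n_e·A·√(4πDt)) · exp(−(x−vt)²/(4Dt)), with n_e·A the pore (flow) area.
Plume center vt = 0.275 × 786 = 216.15 m, so the well at 312 m is 95.85 m downgradient of the peak.
√(4πDt) = 120.5 m, giving peak height M/(n_e·A·√(4πDt)) = 359/(0.44 × 2.63 × 120.5) = 2.575 kg/m³.
(x−vt)²/(4Dt) = (95.85)²/(4 × 1.47 × 786) = 1.988; exp(−1.988) = 0.1370.
C = 2.575 × 0.1370 = 0.353 kg/m³.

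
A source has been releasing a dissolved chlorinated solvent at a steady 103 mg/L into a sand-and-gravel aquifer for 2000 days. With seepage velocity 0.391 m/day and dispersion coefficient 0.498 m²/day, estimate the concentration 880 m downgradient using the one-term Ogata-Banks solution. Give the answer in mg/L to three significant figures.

1.45 mg/L

For a continuous step input, C/C₀ ≈ ½·erfc((x−vt)/(2√(Dt))).
vt = 0.391 × 2000 = 782 m and 2√(Dt) = 2√(0.498 × 2000) = 63.12 m.
Argument (x−vt)/(2√(Dt)) = (880 − 782)/63.12 = 1.553; ½·erfc(1.553) = 0.01404.
C = 103 × 0.01404 = 1.45 mg/L.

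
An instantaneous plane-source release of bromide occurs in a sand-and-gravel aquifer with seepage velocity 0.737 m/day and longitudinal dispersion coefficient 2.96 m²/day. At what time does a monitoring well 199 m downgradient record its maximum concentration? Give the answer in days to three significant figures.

265 days

For the 1D instantaneous-source solution, setting ∂C/∂t = 0 at fixed x gives v²t² + 2Dt − x² = 0, so t = (√(D² + v²x²) − D)/v².
√(D² + v²x²) = √(2.96² + 0.737² × 199²) = 146.7; v² = 0.543169.
t = (146.7 − 2.96)/0.543169 = 265 days (vs. the pure-advection estimate x/v = 270 d).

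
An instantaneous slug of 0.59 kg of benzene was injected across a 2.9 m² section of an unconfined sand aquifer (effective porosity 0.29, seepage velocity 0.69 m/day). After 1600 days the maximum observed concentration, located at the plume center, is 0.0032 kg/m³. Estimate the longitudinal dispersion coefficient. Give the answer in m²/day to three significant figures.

At the plume center C_max = M/(n_e·A·√(4πDt)), so D = M²/(4πt·(n_e·A·C_max)²).
n_e·A·C_max = 0.29 × 2.9 × 0.0032 = 0.002691 kg/m.
D = 0.59²/(4π × 1600 × 0.002691²) = 2.39 m²/day.

2.39 m²/day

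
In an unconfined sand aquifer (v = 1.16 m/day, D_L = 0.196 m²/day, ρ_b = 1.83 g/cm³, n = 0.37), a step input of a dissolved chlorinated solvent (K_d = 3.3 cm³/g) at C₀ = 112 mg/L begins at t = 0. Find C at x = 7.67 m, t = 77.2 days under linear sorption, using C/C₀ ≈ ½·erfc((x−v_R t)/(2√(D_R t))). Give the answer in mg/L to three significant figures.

3.28 mg/L

Retardation factor R = 1 + ρ_b·K_d/n = 1 + 1.83 × 3.3/0.37 = 17.32.
Sorption retards both mechanisms: v_R = v/R = 0.06697 m/day, D_R = D/R = 0.01132 m²/day.
v_R·t = 0.06697 × 77.2 = 5.170084 m; 2√(D_R t) = 1.870 m; argument = (7.67 − 5.170084)/1.870 = 1.337.
C = C₀ × ½·erfc(1.337) = 112 × 0.02933 = 3.28 mg/L.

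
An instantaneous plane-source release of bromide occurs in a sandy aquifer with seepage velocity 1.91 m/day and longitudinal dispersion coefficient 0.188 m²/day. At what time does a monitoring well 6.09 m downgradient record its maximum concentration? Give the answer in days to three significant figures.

3.14 days

For the 1D instantaneous-source solution, setting ∂C/∂t = 0 at fixed x gives v²t² + 2Dt − x² = 0, so t = (√(D² + v²x²) − D)/v².
√(D² + v²x²) = √(0.188² + 1.91² × 6.09²) = 11.63; v² = 3.6481.
t = (11.63 − 0.188)/3.6481 = 3.14 days (vs. the pure-advection estimate x/v = 3.19 d).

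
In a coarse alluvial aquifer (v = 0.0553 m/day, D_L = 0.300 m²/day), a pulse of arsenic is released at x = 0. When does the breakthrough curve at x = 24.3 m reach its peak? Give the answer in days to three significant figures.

For the 1D instantaneous-source solution, setting ∂C/∂t = 0 at fixed x gives v²t² + 2Dt − x² = 0, so t = (√(D² + v²x²) − D)/v².
√(D² + v²x²) = √(0.300² + 0.0553² × 24.3²) = 1.377; v² = 0.00305809.
t = (1.377 − 0.300)/0.00305809 = 352 days (vs. the pure-advection estimate x/v = 439 d).

352 days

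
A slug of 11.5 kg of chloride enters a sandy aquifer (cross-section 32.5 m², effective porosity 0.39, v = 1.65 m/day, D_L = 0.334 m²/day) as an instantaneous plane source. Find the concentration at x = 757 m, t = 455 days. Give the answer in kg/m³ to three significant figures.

For an instantaneous plane source, C(x,t) = M/(n_e·A·√(4πDt)) · exp(−(x−vt)²/(4Dt)), with n_e·A the pore (flow) area.
Plume center vt = 1.65 × 455 = 750.75 m, so the well at 757 m is 6.25 m downgradient of the peak.
√(4πDt) = 43.70 m, giving peak height M/(n_e·A·√(4πDt)) = 11.5/(0.39 × 32.5 × 43.70) = 0.02076 kg/m³.
(x−vt)²/(4Dt) = (6.25)²/(4 × 0.334 × 455) = 0.06426; exp(−0.06426) = 0.9378.
C = 0.02076 × 0.9378 = 0.0195 kg/m³.

0.0195 kg/m³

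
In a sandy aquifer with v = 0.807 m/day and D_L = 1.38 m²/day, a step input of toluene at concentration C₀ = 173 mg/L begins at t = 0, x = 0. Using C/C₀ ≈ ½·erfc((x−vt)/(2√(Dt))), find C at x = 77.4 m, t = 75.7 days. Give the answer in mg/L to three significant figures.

For a continuous step input, C/C₀ ≈ ½·erfc((x−vt)/(2√(Dt))).
vt = 0.807 × 75.7 = 61.0899 m and 2√(Dt) = 2√(1.38 × 75.7) = 20.44 m.
Argument (x−vt)/(2√(Dt)) = (77.4 − 61.0899)/20.44 = 0.7980; ½·erfc(0.7980) = 0.1295.
C = 173 × 0.1295 = 22.4 mg/L.

22.4 mg/L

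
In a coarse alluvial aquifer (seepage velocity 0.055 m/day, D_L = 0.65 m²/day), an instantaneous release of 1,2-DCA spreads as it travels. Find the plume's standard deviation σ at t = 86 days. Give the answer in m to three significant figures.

10.6 m

Dispersive spreading gives a Gaussian with σ² = 2Dt; advection only shifts the center.
σ = √(2 × 0.65 × 86) = 10.6 m.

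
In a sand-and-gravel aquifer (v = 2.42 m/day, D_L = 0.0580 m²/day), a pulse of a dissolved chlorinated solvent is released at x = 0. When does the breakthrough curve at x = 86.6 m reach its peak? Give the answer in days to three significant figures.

35.8 days

For the 1D instantaneous-source solution, setting ∂C/∂t = 0 at fixed x gives v²t² + 2Dt − x² = 0, so t = (√(D² + v²x²) − D)/v².
√(D² + v²x²) = √(0.0580² + 2.42² × 86.6²) = 209.6; v² = 5.8564.
t = (209.6 − 0.0580)/5.8564 = 35.8 days (vs. the pure-advection estimate x/v = 35.8 d).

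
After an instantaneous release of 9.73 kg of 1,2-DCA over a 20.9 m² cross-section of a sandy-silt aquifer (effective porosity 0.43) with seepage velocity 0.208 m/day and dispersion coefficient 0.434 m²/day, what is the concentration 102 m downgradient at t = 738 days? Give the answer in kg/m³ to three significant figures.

0.00215 kg/m³

For an instantaneous plane source, C(x,t) = M/(n_e·A·√(4πDt)) · exp(−(x−vt)²/(4Dt)), with n_e·A the pore (flow) area.
Plume center vt = 0.208 × 738 = 153.504 m, so the well at 102 m is 51.504 m upgradient of the peak.
√(4πDt) = 63.44 m, giving peak height M/(n_e·A·√(4πDt)) = 9.73/(0.43 × 20.9 × 63.44) = 0.01707 kg/m³.
(x−vt)²/(4Dt) = (-51.504)²/(4 × 0.434 × 738) = 2.071; exp(−2.071) = 0.1261.
C = 0.01707 × 0.1261 = 0.00215 kg/m³.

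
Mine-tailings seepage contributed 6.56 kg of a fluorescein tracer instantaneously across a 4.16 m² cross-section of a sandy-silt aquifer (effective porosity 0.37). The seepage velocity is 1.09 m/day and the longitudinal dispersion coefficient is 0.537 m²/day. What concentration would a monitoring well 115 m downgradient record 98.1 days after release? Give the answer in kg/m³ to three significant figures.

0.122 kg/m³

For an instantaneous plane source, C(x,t) = M/(n_e·A·√(4πDt)) · exp(−(x−vt)²/(4Dt)), with n_e·A the pore (flow) area.
Plume center vt = 1.09 × 98.1 = 106.929 m, so the well at 115 m is 8.071 m downgradient of the peak.
√(4πDt) = 25.73 m, giving peak height M/(n_e·A·√(4πDt)) = 6.56/(0.37 × 4.16 × 25.73) = 0.1656 kg/m³.
(x−vt)²/(4Dt) = (8.071)²/(4 × 0.537 × 98.1) = 0.3091; exp(−0.3091) = 0.7341.
C = 0.1656 × 0.7341 = 0.122 kg/m³.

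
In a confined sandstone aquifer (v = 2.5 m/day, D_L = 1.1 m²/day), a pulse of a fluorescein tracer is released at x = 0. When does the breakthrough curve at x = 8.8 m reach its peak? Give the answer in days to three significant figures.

3.35 days

For the 1D instantaneous-source solution, setting ∂C/∂t = 0 at fixed x gives v²t² + 2Dt − x² = 0, so t = (√(D² + v²x²) − D)/v².
√(D² + v²x²) = √(1.1² + 2.5² × 8.8²) = 22.03; v² = 6.25.
t = (22.03 − 1.1)/6.25 = 3.35 days (vs. the pure-advection estimate x/v = 3.52 d).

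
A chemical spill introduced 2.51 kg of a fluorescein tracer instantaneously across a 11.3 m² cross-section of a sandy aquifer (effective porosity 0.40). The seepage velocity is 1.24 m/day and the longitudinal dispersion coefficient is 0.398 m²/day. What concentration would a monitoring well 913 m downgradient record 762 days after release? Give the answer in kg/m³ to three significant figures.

For an instantaneous plane source, C(x,t) = M/(n_e·A·√(4πDt)) · exp(−(x−vt)²/(4Dt)), with n_e·A the pore (flow) area.
Plume center vt = 1.24 × 762 = 944.88 m, so the well at 913 m is 31.88 m upgradient of the peak.
√(4πDt) = 61.73 m, giving peak height M/(n_e·A·√(4πDt)) = 2.51/(0.40 × 11.3 × 61.73) = 0.008996 kg/m³.
(x−vt)²/(4Dt) = (-31.88)²/(4 × 0.398 × 762) = 0.8378; exp(−0.8378) = 0.4327.
C = 0.008996 × 0.4327 = 0.00389 kg/m³.

0.00389 kg/m³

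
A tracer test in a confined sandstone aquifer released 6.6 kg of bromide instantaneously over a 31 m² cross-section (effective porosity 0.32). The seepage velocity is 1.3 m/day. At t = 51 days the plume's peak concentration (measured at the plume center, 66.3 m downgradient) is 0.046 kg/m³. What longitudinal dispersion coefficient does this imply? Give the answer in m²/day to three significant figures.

At the plume center C_max = M/(n_e·A·√(4πDt)), so D = M²/(4πt·(n_e·A·C_max)²).
n_e·A·C_max = 0.32 × 31 × 0.046 = 0.4563 kg/m.
D = 6.6²/(4π × 51 × 0.4563²) = 0.326 m²/day.

0.326 m²/day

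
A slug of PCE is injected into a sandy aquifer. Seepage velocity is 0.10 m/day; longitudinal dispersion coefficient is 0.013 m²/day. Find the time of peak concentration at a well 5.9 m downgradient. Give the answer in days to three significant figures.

57.7 days

For the 1D instantaneous-source solution, setting ∂C/∂t = 0 at fixed x gives v²t² + 2Dt − x² = 0, so t = (√(D² + v²x²) − D)/v².
√(D² + v²x²) = √(0.013² + 0.10² × 5.9²) = 0.5901; v² = 0.01.
t = (0.5901 − 0.013)/0.01 = 57.7 days (vs. the pure-advection estimate x/v = 59.0 d).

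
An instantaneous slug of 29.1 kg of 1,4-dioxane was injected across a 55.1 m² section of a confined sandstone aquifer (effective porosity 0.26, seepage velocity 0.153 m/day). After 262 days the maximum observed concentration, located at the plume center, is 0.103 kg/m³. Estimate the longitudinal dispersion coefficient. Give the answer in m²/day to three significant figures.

0.118 m²/day

At the plume center C_max = M/(n_e·A·√(4πDt)), so D = M²/(4πt·(n_e·A·C_max)²).
n_e·A·C_max = 0.26 × 55.1 × 0.103 = 1.476 kg/m.
D = 29.1²/(4π × 262 × 1.476²) = 0.118 m²/day.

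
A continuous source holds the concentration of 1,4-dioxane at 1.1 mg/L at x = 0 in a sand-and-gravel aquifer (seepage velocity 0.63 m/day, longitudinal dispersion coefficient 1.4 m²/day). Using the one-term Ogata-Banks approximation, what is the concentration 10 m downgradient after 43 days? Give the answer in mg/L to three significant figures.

For a continuous step input, C/C₀ ≈ ½·erfc((x−vt)/(2√(Dt))).
vt = 0.63 × 43 = 27.09 m and 2√(Dt) = 2√(1.4 × 43) = 15.52 m.
Argument (x−vt)/(2√(Dt)) = (10 − 27.09)/15.52 = -1.101; ½·erfc(-1.101) = 0.9403.
C = 1.1 × 0.9403 = 1.03 mg/L.

1.03 mg/L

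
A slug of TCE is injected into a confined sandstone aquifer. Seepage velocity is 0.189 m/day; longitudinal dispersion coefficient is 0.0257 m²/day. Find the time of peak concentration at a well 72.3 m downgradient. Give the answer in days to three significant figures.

For the 1D instantaneous-source solution, setting ∂C/∂t = 0 at fixed x gives v²t² + 2Dt − x² = 0, so t = (√(D² + v²x²) − D)/v².
√(D² + v²x²) = √(0.0257² + 0.189² × 72.3²) = 13.66; v² = 0.035721.
t = (13.66 − 0.0257)/0.035721 = 382 days (vs. the pure-advection estimate x/v = 383 d).

382 days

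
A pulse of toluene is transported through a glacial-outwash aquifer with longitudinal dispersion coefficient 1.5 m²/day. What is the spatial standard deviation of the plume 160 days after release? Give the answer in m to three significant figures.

21.9 m

Dispersive spreading gives a Gaussian with σ² = 2Dt; advection only shifts the center.
σ = √(2 × 1.5 × 160) = 21.9 m.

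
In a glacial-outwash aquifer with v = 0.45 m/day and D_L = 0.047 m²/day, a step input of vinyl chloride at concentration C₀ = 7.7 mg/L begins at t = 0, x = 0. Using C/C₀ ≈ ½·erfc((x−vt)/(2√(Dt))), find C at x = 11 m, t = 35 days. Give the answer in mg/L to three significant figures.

7.67 mg/L

For a continuous step input, C/C₀ ≈ ½·erfc((x−vt)/(2√(Dt))).
vt = 0.45 × 35 = 15.75 m and 2√(Dt) = 2√(0.047 × 35) = 2.565 m.
Argument (x−vt)/(2√(Dt)) = (11 − 15.75)/2.565 = -1.852; ½·erfc(-1.852) = 0.9956.
C = 7.7 × 0.9956 = 7.67 mg/L.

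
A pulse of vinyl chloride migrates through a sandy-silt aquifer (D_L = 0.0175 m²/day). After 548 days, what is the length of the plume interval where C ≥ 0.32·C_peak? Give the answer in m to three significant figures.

13.2 m

The plume is Gaussian with σ = √(2Dt) = √(2 × 0.0175 × 548) = 4.379 m.
C/C_peak = exp(−Δx²/(2σ²)) = 0.32 ⇒ Δx = σ·√(−2 ln 0.32) = 4.379 × 1.510 = 6.612 m.
Width = 2Δx = 13.2 m.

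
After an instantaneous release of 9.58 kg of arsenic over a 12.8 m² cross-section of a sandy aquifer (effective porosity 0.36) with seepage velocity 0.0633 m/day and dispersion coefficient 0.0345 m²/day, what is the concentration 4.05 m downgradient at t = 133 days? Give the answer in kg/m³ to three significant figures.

0.0968 kg/m³

For an instantaneous plane source, C(x,t) = M/(n_e·A·√(4πDt)) · exp(−(x−vt)²/(4Dt)), with n_e·A the pore (flow) area.
Plume center vt = 0.0633 × 133 = 8.4189 m, so the well at 4.05 m is 4.3689 m upgradient of the peak.
√(4πDt) = 7.593 m, giving peak height M/(n_e·A·√(4πDt)) = 9.58/(0.36 × 12.8 × 7.593) = 0.2738 kg/m³.
(x−vt)²/(4Dt) = (-4.3689)²/(4 × 0.0345 × 133) = 1.040; exp(−1.040) = 0.3535.
C = 0.2738 × 0.3535 = 0.0968 kg/m³.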